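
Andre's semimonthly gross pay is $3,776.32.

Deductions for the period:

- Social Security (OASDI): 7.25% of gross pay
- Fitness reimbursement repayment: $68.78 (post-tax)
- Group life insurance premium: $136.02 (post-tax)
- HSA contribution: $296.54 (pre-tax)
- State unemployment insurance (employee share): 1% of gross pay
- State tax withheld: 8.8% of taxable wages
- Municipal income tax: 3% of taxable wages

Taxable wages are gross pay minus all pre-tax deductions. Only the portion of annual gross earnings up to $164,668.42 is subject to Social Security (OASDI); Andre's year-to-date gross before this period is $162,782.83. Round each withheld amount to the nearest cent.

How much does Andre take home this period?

$2,689.90

HSA contribution: $296.54
Taxable wages = $3,776.32 − $296.54 = $3,479.78
State tax withheld: $3,479.78 × 0.088 = $306.22
Municipal income tax: $3,479.78 × 0.03 = $104.39
State unemployment insurance (employee share): $3,776.32 × 0.01 = $37.76
Social Security (OASDI): only $164,668.42 − $162,782.83 = $1,885.59 of this check is subject → $1,885.59 × 0.0725 = $136.71
Group life insurance premium: $136.02
Fitness reimbursement repayment: $68.78
Total deductions = $296.54 + $306.22 + $104.39 + $37.76 + $136.71 + $136.02 + $68.78 = $1,086.42
Net pay = $3,776.32 − $1,086.42 = $2,689.90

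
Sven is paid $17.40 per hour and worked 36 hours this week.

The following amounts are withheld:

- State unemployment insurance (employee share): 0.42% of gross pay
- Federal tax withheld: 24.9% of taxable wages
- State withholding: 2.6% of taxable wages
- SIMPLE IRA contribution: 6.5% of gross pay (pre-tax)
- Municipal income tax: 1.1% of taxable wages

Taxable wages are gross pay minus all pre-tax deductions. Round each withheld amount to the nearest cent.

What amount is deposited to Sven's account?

Gross pay: 36 × $17.40 = $626.40
SIMPLE IRA contribution: $626.40 × 0.065 = $40.72
Taxable wages = $626.40 − $40.72 = $585.68
Federal tax withheld: $585.68 × 0.249 = $145.83
State withholding: $585.68 × 0.026 = $15.23
Municipal income tax: $585.68 × 0.011 = $6.44
State unemployment insurance (employee share): $626.40 × 0.0042 = $2.63
Total deductions = $40.72 + $145.83 + $15.23 + $6.44 + $2.63 = $210.85
Net pay = $626.40 − $210.85 = $415.55

$415.55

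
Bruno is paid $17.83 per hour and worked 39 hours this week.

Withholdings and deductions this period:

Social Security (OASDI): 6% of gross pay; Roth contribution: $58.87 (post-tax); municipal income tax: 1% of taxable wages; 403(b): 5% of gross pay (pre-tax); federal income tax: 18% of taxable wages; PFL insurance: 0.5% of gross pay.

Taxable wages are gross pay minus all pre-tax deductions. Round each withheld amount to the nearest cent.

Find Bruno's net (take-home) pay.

$431.01

Gross pay: 39 × $17.83 = $695.37
403(b): $695.37 × 0.05 = $34.77
Taxable wages = $695.37 − $34.77 = $660.60
Municipal income tax: $660.60 × 0.01 = $6.61
Federal income tax: $660.60 × 0.18 = $118.91
Social Security (OASDI): $695.37 × 0.06 = $41.72
PFL insurance: $695.37 × 0.005 = $3.48
Roth contribution: $58.87
Total deductions = $34.77 + $6.61 + $118.91 + $41.72 + $3.48 + $58.87 = $264.36
Net pay = $695.37 − $264.36 = $431.01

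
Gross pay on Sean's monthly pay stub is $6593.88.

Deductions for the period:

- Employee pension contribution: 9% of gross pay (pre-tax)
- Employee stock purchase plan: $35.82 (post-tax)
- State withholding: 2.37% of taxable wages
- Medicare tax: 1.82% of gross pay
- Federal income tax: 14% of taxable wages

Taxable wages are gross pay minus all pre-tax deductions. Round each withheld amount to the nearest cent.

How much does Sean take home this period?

Employee pension contribution: $6593.88 × 0.09 = $593.45
Taxable wages = $6593.88 − $593.45 = $6000.43
State withholding: $6000.43 × 0.0237 = $142.21
Federal income tax: $6000.43 × 0.14 = $840.06
Medicare tax: $6593.88 × 0.0182 = $120.01
Employee stock purchase plan: $35.82
Total deductions = $593.45 + $142.21 + $840.06 + $120.01 + $35.82 = $1731.55
Net pay = $6593.88 − $1731.55 = $4862.33

$4862.33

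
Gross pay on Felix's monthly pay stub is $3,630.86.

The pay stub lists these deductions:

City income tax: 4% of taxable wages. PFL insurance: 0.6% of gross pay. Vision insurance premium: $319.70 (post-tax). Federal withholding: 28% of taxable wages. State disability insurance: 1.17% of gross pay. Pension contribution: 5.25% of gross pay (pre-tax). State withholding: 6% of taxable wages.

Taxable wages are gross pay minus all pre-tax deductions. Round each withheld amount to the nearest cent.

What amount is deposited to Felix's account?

$1,748.98

Pension contribution: $3,630.86 × 0.0525 = $190.62
Taxable wages = $3,630.86 − $190.62 = $3,440.24
Federal withholding: $3,440.24 × 0.28 = $963.27
City income tax: $3,440.24 × 0.04 = $137.61
State withholding: $3,440.24 × 0.06 = $206.41
State disability insurance: $3,630.86 × 0.0117 = $42.48
PFL insurance: $3,630.86 × 0.006 = $21.79
Vision insurance premium: $319.70
Total deductions = $190.62 + $963.27 + $137.61 + $206.41 + $42.48 + $21.79 + $319.70 = $1,881.88
Net pay = $3,630.86 − $1,881.88 = $1,748.98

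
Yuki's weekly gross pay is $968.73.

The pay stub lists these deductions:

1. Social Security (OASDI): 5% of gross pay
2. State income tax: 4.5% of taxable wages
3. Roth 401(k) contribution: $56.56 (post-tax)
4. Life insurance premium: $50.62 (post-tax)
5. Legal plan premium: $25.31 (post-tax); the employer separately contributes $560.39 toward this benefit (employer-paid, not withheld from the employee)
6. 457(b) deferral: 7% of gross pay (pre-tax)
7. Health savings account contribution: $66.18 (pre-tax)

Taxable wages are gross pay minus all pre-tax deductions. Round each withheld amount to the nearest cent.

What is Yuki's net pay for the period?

$616.25

Health savings account contribution: $66.18
457(b) deferral: $968.73 × 0.07 = $67.81
Pre-tax total = $66.18 + $67.81 = $133.99
Taxable wages = $968.73 − $133.99 = $834.74
State income tax: $834.74 × 0.045 = $37.56
Social Security (OASDI): $968.73 × 0.05 = $48.44
Legal plan premium: $25.31
Life insurance premium: $50.62
Roth 401(k) contribution: $56.56
(Employer's $560.39 toward legal plan premium is not withheld from the employee.)
Total deductions = $66.18 + $67.81 + $37.56 + $48.44 + $25.31 + $50.62 + $56.56 = $352.48
Net pay = $968.73 − $352.48 = $616.25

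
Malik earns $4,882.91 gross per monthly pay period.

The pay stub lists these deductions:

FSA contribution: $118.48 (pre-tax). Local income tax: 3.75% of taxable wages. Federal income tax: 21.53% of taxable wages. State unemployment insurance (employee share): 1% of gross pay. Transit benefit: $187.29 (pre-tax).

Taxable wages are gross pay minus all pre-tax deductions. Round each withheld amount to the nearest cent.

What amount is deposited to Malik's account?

FSA contribution: $118.48
Transit benefit: $187.29
Pre-tax total = $118.48 + $187.29 = $305.77
Taxable wages = $4,882.91 − $305.77 = $4,577.14
Local income tax: $4,577.14 × 0.0375 = $171.64
Federal income tax: $4,577.14 × 0.2153 = $985.46
State unemployment insurance (employee share): $4,882.91 × 0.01 = $48.83
Total deductions = $118.48 + $187.29 + $171.64 + $985.46 + $48.83 = $1,511.70
Net pay = $4,882.91 − $1,511.70 = $3,371.21

$3,371.21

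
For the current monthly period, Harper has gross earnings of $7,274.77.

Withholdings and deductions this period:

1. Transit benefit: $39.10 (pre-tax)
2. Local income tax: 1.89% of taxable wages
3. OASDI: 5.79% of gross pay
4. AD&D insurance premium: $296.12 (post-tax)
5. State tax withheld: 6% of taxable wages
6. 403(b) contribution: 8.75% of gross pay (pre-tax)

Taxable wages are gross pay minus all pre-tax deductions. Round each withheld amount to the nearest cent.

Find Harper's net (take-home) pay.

403(b) contribution: $7,274.77 × 0.0875 = $636.54
Transit benefit: $39.10
Pre-tax total = $636.54 + $39.10 = $675.64
Taxable wages = $7,274.77 − $675.64 = $6,599.13
State tax withheld: $6,599.13 × 0.06 = $395.95
Local income tax: $6,599.13 × 0.0189 = $124.72
OASDI: $7,274.77 × 0.0579 = $421.21
AD&D insurance premium: $296.12
Total deductions = $636.54 + $39.10 + $395.95 + $124.72 + $421.21 + $296.12 = $1,913.64
Net pay = $7,274.77 − $1,913.64 = $5,361.13

$5,361.13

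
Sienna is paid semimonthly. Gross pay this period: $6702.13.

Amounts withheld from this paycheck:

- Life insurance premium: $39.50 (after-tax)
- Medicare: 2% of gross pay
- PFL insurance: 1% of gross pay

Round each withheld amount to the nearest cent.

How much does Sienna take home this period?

$6461.57

PFL insurance: $6702.13 × 0.01 = $67.02
Medicare: $6702.13 × 0.02 = $134.04
Life insurance premium: $39.50
Total deductions = $67.02 + $134.04 + $39.50 = $240.56
Net pay = $6702.13 − $240.56 = $6461.57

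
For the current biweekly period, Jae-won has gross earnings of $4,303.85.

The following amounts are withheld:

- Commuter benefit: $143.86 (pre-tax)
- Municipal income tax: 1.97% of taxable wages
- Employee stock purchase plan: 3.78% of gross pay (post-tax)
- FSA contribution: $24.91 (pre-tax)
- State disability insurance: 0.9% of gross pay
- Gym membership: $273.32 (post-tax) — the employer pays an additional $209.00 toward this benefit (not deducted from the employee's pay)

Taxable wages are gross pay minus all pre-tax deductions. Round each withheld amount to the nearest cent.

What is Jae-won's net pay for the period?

$3,578.88

FSA contribution: $24.91
Commuter benefit: $143.86
Pre-tax total = $24.91 + $143.86 = $168.77
Taxable wages = $4,303.85 − $168.77 = $4,135.08
Municipal income tax: $4,135.08 × 0.0197 = $81.46
State disability insurance: $4,303.85 × 0.009 = $38.73
Employee stock purchase plan: $4,303.85 × 0.0378 = $162.69
Gym membership: $273.32
(Employer's $209.00 toward gym membership is not withheld from the employee.)
Total deductions = $24.91 + $143.86 + $81.46 + $38.73 + $162.69 + $273.32 = $724.97
Net pay = $4,303.85 − $724.97 = $3,578.88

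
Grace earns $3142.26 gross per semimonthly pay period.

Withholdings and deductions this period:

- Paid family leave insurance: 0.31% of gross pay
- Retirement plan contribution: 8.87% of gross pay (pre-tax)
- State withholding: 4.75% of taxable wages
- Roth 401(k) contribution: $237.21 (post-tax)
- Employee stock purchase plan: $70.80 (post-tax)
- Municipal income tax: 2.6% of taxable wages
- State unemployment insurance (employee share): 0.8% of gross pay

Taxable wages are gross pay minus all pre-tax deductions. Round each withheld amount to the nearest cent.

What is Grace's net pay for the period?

Retirement plan contribution: $3142.26 × 0.0887 = $278.72
Taxable wages = $3142.26 − $278.72 = $2863.54
Municipal income tax: $2863.54 × 0.026 = $74.45
State withholding: $2863.54 × 0.0475 = $136.02
Paid family leave insurance: $3142.26 × 0.0031 = $9.74
State unemployment insurance (employee share): $3142.26 × 0.008 = $25.14
Employee stock purchase plan: $70.80
Roth 401(k) contribution: $237.21
Total deductions = $278.72 + $74.45 + $136.02 + $9.74 + $25.14 + $70.80 + $237.21 = $832.08
Net pay = $3142.26 − $832.08 = $2310.18

$2310.18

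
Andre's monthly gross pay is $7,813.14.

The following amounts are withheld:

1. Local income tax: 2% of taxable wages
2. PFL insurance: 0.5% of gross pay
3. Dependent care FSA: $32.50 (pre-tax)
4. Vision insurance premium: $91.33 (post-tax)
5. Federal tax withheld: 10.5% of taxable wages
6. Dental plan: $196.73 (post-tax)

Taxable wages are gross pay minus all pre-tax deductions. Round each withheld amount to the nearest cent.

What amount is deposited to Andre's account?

$6,480.93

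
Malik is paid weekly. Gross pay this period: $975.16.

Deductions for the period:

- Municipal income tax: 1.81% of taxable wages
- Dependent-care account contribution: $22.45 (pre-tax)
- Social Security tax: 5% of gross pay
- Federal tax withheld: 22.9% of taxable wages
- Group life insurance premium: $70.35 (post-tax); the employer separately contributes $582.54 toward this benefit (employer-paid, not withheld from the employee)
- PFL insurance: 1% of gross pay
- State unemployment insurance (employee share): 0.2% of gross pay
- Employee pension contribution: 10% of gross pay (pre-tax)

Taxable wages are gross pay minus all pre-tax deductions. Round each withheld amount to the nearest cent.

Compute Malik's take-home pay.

Dependent-care account contribution: $22.45
Employee pension contribution: $975.16 × 0.1 = $97.52
Pre-tax total = $22.45 + $97.52 = $119.97
Taxable wages = $975.16 − $119.97 = $855.19
Federal tax withheld: $855.19 × 0.229 = $195.84
Municipal income tax: $855.19 × 0.0181 = $15.48
Social Security tax: $975.16 × 0.05 = $48.76
State unemployment insurance (employee share): $975.16 × 0.002 = $1.95
PFL insurance: $975.16 × 0.01 = $9.75
Group life insurance premium: $70.35
(Employer's $582.54 toward group life insurance premium is not withheld from the employee.)
Total deductions = $22.45 + $97.52 + $195.84 + $15.48 + $48.76 + $1.95 + $9.75 + $70.35 = $462.10
Net pay = $975.16 − $462.10 = $513.06

$513.06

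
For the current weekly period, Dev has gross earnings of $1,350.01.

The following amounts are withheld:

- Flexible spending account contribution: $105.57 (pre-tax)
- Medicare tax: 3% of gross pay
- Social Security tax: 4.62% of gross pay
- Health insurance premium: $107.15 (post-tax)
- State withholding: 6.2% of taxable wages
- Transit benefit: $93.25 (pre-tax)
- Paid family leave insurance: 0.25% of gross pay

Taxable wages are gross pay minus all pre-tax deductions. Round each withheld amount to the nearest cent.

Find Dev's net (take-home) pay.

Transit benefit: $93.25
Flexible spending account contribution: $105.57
Pre-tax total = $93.25 + $105.57 = $198.82
Taxable wages = $1,350.01 − $198.82 = $1,151.19
State withholding: $1,151.19 × 0.062 = $71.37
Paid family leave insurance: $1,350.01 × 0.0025 = $3.38
Medicare tax: $1,350.01 × 0.03 = $40.50
Social Security tax: $1,350.01 × 0.0462 = $62.37
Health insurance premium: $107.15
Total deductions = $93.25 + $105.57 + $71.37 + $3.38 + $40.50 + $62.37 + $107.15 = $483.59
Net pay = $1,350.01 − $483.59 = $866.42

$866.42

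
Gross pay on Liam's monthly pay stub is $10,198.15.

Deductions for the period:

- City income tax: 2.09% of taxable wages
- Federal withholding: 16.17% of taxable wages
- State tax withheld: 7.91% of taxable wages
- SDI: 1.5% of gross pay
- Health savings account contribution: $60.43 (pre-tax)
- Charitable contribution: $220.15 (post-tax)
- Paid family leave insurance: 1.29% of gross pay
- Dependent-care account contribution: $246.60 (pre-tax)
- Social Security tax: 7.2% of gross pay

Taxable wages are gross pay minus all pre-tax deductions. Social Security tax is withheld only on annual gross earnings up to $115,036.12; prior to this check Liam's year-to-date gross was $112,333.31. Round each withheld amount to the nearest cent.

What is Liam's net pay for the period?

Dependent-care account contribution: $246.60
Health savings account contribution: $60.43
Pre-tax total = $246.60 + $60.43 = $307.03
Taxable wages = $10,198.15 − $307.03 = $9,891.12
City income tax: $9,891.12 × 0.0209 = $206.72
State tax withheld: $9,891.12 × 0.0791 = $782.39
Federal withholding: $9,891.12 × 0.1617 = $1,599.39
Paid family leave insurance: $10,198.15 × 0.0129 = $131.56
Social Security tax: only $115,036.12 − $112,333.31 = $2,702.81 of this check is subject → $2,702.81 × 0.072 = $194.60
SDI: $10,198.15 × 0.015 = $152.97
Charitable contribution: $220.15
Total deductions = $246.60 + $60.43 + $206.72 + $782.39 + $1,599.39 + $131.56 + $194.60 + $152.97 + $220.15 = $3,594.81
Net pay = $10,198.15 − $3,594.81 = $6,603.34

$6,603.34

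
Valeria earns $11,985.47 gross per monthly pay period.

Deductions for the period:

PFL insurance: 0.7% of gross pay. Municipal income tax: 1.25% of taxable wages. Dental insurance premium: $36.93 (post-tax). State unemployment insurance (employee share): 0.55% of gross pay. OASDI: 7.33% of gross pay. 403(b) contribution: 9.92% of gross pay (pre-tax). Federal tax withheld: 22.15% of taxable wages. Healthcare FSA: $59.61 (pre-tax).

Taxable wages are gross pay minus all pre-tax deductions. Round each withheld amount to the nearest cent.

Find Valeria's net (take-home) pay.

$7,159.19

Healthcare FSA: $59.61
403(b) contribution: $11,985.47 × 0.0992 = $1,188.96
Pre-tax total = $59.61 + $1,188.96 = $1,248.57
Taxable wages = $11,985.47 − $1,248.57 = $10,736.90
Municipal income tax: $10,736.90 × 0.0125 = $134.21
Federal tax withheld: $10,736.90 × 0.2215 = $2,378.22
State unemployment insurance (employee share): $11,985.47 × 0.0055 = $65.92
PFL insurance: $11,985.47 × 0.007 = $83.90
OASDI: $11,985.47 × 0.0733 = $878.53
Dental insurance premium: $36.93
Total deductions = $59.61 + $1,188.96 + $134.21 + $2,378.22 + $65.92 + $83.90 + $878.53 + $36.93 = $4,826.28
Net pay = $11,985.47 − $4,826.28 = $7,159.19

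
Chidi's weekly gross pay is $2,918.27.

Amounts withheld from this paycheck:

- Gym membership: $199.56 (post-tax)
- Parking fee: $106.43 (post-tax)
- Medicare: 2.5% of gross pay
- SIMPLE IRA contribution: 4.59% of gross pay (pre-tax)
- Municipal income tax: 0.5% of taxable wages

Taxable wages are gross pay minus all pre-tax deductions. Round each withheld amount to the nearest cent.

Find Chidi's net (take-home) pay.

SIMPLE IRA contribution: $2,918.27 × 0.0459 = $133.95
Taxable wages = $2,918.27 − $133.95 = $2,784.32
Municipal income tax: $2,784.32 × 0.005 = $13.92
Medicare: $2,918.27 × 0.025 = $72.96
Gym membership: $199.56
Parking fee: $106.43
Total deductions = $133.95 + $13.92 + $72.96 + $199.56 + $106.43 = $526.82
Net pay = $2,918.27 − $526.82 = $2,391.45

$2,391.45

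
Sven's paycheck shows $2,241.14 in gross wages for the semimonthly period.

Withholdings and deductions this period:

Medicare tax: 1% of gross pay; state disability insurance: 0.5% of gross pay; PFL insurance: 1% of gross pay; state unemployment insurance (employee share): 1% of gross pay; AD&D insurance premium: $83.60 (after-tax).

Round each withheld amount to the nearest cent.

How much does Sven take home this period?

State unemployment insurance (employee share): $2,241.14 × 0.01 = $22.41
Medicare tax: $2,241.14 × 0.01 = $22.41
State disability insurance: $2,241.14 × 0.005 = $11.21
PFL insurance: $2,241.14 × 0.01 = $22.41
AD&D insurance premium: $83.60
Total deductions = $22.41 + $22.41 + $11.21 + $22.41 + $83.60 = $162.04
Net pay = $2,241.14 − $162.04 = $2,079.10

$2,079.10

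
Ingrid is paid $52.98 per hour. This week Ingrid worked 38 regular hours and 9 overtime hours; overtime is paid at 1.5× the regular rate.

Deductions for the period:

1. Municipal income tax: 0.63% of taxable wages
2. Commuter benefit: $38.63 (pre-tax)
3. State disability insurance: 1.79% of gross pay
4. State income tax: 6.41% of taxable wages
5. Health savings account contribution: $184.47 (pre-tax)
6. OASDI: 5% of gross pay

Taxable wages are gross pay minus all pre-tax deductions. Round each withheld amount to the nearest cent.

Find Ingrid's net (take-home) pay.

Regular pay: 38 × $52.98 = $2,013.24
Overtime pay: 9 × $52.98 × 1.5 = $715.23
Gross pay = $2,013.24 + $715.23 = $2,728.47
Commuter benefit: $38.63
Health savings account contribution: $184.47
Pre-tax total = $38.63 + $184.47 = $223.10
Taxable wages = $2,728.47 − $223.10 = $2,505.37
State income tax: $2,505.37 × 0.0641 = $160.59
Municipal income tax: $2,505.37 × 0.0063 = $15.78
OASDI: $2,728.47 × 0.05 = $136.42
State disability insurance: $2,728.47 × 0.0179 = $48.84
Total deductions = $38.63 + $184.47 + $160.59 + $15.78 + $136.42 + $48.84 = $584.73
Net pay = $2,728.47 − $584.73 = $2,143.74

$2,143.74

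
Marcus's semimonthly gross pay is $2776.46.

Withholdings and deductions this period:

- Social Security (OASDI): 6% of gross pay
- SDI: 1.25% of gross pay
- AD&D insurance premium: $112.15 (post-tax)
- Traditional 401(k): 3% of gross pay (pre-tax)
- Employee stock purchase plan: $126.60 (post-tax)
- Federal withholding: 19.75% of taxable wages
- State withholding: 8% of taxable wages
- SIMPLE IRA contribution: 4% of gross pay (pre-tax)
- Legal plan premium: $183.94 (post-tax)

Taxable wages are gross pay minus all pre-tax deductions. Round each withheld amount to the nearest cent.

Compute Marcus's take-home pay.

$1241.58

SIMPLE IRA contribution: $2776.46 × 0.04 = $111.06
Traditional 401(k): $2776.46 × 0.03 = $83.29
Pre-tax total = $111.06 + $83.29 = $194.35
Taxable wages = $2776.46 − $194.35 = $2582.11
State withholding: $2582.11 × 0.08 = $206.57
Federal withholding: $2582.11 × 0.1975 = $509.97
Social Security (OASDI): $2776.46 × 0.06 = $166.59
SDI: $2776.46 × 0.0125 = $34.71
Legal plan premium: $183.94
Employee stock purchase plan: $126.60
AD&D insurance premium: $112.15
Total deductions = $111.06 + $83.29 + $206.57 + $509.97 + $166.59 + $34.71 + $183.94 + $126.60 + $112.15 = $1534.88
Net pay = $2776.46 − $1534.88 = $1241.58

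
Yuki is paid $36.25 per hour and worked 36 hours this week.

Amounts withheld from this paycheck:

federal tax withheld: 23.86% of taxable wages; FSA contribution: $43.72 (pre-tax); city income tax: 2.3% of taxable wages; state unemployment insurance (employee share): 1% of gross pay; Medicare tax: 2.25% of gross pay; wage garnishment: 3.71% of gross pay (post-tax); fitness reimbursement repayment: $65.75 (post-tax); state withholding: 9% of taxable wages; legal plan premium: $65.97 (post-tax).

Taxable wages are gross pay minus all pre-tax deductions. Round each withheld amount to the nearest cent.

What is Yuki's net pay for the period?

$595.26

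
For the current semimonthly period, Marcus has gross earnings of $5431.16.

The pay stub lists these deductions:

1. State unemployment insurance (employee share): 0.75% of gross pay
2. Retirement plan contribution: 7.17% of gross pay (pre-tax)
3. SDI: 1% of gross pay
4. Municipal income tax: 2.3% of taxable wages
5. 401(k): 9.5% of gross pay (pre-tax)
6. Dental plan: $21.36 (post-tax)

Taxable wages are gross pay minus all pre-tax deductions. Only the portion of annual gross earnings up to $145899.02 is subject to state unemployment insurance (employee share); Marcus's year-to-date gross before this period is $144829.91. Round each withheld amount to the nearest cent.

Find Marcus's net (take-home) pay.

401(k): $5431.16 × 0.095 = $515.96
Retirement plan contribution: $5431.16 × 0.0717 = $389.41
Pre-tax total = $515.96 + $389.41 = $905.37
Taxable wages = $5431.16 − $905.37 = $4525.79
Municipal income tax: $4525.79 × 0.023 = $104.09
SDI: $5431.16 × 0.01 = $54.31
State unemployment insurance (employee share): only $145899.02 − $144829.91 = $1069.11 of this check is subject → $1069.11 × 0.0075 = $8.02
Dental plan: $21.36
Total deductions = $515.96 + $389.41 + $104.09 + $54.31 + $8.02 + $21.36 = $1093.15
Net pay = $5431.16 − $1093.15 = $4338.01

$4338.01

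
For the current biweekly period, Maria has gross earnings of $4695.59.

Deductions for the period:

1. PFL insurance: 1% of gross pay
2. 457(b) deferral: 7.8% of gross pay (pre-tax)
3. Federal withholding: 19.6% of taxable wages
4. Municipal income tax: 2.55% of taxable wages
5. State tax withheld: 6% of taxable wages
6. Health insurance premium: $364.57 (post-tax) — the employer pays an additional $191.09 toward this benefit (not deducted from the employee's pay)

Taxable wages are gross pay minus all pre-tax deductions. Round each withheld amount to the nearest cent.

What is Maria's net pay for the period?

$2699.09

457(b) deferral: $4695.59 × 0.078 = $366.26
Taxable wages = $4695.59 − $366.26 = $4329.33
Municipal income tax: $4329.33 × 0.0255 = $110.40
State tax withheld: $4329.33 × 0.06 = $259.76
Federal withholding: $4329.33 × 0.196 = $848.55
PFL insurance: $4695.59 × 0.01 = $46.96
Health insurance premium: $364.57
(Employer's $191.09 toward health insurance premium is not withheld from the employee.)
Total deductions = $366.26 + $110.40 + $259.76 + $848.55 + $46.96 + $364.57 = $1996.50
Net pay = $4695.59 − $1996.50 = $2699.09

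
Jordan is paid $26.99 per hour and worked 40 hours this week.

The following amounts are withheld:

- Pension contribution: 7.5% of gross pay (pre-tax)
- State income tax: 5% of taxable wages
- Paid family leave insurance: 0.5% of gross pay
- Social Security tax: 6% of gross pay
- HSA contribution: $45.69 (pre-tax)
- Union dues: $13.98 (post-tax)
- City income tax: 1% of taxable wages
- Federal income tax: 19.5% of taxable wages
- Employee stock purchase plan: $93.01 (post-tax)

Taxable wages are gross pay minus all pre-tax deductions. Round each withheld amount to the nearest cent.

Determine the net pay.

$532.77

Gross pay: 40 × $26.99 = $1079.60
HSA contribution: $45.69
Pension contribution: $1079.60 × 0.075 = $80.97
Pre-tax total = $45.69 + $80.97 = $126.66
Taxable wages = $1079.60 − $126.66 = $952.94
State income tax: $952.94 × 0.05 = $47.65
Federal income tax: $952.94 × 0.195 = $185.82
City income tax: $952.94 × 0.01 = $9.53
Paid family leave insurance: $1079.60 × 0.005 = $5.40
Social Security tax: $1079.60 × 0.06 = $64.78
Employee stock purchase plan: $93.01
Union dues: $13.98
Total deductions = $45.69 + $80.97 + $47.65 + $185.82 + $9.53 + $5.40 + $64.78 + $93.01 + $13.98 = $546.83
Net pay = $1079.60 − $546.83 = $532.77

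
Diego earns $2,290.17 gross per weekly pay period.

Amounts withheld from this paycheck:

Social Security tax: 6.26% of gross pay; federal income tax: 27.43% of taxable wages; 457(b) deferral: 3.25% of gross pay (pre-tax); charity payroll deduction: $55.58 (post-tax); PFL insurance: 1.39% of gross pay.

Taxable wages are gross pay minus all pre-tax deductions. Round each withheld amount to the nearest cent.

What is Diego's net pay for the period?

$1,377.19

457(b) deferral: $2,290.17 × 0.0325 = $74.43
Taxable wages = $2,290.17 − $74.43 = $2,215.74
Federal income tax: $2,215.74 × 0.2743 = $607.78
PFL insurance: $2,290.17 × 0.0139 = $31.83
Social Security tax: $2,290.17 × 0.0626 = $143.36
Charity payroll deduction: $55.58
Total deductions = $74.43 + $607.78 + $31.83 + $143.36 + $55.58 = $912.98
Net pay = $2,290.17 − $912.98 = $1,377.19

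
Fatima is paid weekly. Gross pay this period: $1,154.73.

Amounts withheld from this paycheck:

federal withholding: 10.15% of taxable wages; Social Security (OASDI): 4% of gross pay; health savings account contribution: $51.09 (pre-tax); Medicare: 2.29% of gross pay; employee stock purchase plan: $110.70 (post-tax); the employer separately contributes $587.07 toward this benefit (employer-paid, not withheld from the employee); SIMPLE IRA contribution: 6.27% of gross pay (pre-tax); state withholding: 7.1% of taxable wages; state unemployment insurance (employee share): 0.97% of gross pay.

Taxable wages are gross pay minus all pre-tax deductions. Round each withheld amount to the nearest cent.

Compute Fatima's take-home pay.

$658.82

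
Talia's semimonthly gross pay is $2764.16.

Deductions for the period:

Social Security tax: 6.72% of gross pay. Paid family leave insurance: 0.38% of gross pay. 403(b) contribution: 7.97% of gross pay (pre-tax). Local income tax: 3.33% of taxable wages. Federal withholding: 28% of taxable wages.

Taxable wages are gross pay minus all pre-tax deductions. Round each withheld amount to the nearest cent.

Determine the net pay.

$1550.62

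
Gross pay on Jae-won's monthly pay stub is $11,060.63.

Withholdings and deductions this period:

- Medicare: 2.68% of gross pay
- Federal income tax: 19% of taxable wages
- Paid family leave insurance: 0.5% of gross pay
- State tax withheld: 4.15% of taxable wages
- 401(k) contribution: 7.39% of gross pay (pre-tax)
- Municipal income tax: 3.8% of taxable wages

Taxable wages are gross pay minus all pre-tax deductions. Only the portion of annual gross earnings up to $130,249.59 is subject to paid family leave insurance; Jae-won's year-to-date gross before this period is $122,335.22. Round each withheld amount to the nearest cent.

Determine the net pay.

$7,146.71

401(k) contribution: $11,060.63 × 0.0739 = $817.38
Taxable wages = $11,060.63 − $817.38 = $10,243.25
Municipal income tax: $10,243.25 × 0.038 = $389.24
State tax withheld: $10,243.25 × 0.0415 = $425.09
Federal income tax: $10,243.25 × 0.19 = $1,946.22
Paid family leave insurance: only $130,249.59 − $122,335.22 = $7,914.37 of this check is subject → $7,914.37 × 0.005 = $39.57
Medicare: $11,060.63 × 0.0268 = $296.42
Total deductions = $817.38 + $389.24 + $425.09 + $1,946.22 + $39.57 + $296.42 = $3,913.92
Net pay = $11,060.63 − $3,913.92 = $7,146.71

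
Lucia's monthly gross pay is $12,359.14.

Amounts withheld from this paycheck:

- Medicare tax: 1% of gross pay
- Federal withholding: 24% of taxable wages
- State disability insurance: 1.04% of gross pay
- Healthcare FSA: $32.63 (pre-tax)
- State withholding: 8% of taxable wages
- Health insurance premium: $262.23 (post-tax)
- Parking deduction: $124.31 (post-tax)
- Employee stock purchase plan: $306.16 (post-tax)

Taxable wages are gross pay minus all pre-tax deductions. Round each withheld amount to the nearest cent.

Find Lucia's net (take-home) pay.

Healthcare FSA: $32.63
Taxable wages = $12,359.14 − $32.63 = $12,326.51
State withholding: $12,326.51 × 0.08 = $986.12
Federal withholding: $12,326.51 × 0.24 = $2,958.36
Medicare tax: $12,359.14 × 0.01 = $123.59
State disability insurance: $12,359.14 × 0.0104 = $128.54
Employee stock purchase plan: $306.16
Health insurance premium: $262.23
Parking deduction: $124.31
Total deductions = $32.63 + $986.12 + $2,958.36 + $123.59 + $128.54 + $306.16 + $262.23 + $124.31 = $4,921.94
Net pay = $12,359.14 − $4,921.94 = $7,437.20

$7,437.20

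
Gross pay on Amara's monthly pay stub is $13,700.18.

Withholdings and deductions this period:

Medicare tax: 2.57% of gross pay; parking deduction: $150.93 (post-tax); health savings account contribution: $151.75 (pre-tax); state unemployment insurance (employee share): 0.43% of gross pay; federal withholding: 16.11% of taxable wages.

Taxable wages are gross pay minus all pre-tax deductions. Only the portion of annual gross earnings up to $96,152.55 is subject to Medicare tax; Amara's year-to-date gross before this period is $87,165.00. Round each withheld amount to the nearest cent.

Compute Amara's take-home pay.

Health savings account contribution: $151.75
Taxable wages = $13,700.18 − $151.75 = $13,548.43
Federal withholding: $13,548.43 × 0.1611 = $2,182.65
Medicare tax: only $96,152.55 − $87,165.00 = $8,987.55 of this check is subject → $8,987.55 × 0.0257 = $230.98
State unemployment insurance (employee share): $13,700.18 × 0.0043 = $58.91
Parking deduction: $150.93
Total deductions = $151.75 + $2,182.65 + $230.98 + $58.91 + $150.93 = $2,775.22
Net pay = $13,700.18 − $2,775.22 = $10,924.96

$10,924.96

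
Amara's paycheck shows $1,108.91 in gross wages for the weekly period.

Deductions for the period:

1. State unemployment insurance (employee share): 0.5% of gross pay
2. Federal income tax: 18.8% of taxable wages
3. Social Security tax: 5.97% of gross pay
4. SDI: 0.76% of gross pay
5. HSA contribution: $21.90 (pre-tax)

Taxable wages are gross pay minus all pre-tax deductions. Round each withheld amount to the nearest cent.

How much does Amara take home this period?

$802.48

HSA contribution: $21.90
Taxable wages = $1,108.91 − $21.90 = $1,087.01
Federal income tax: $1,087.01 × 0.188 = $204.36
Social Security tax: $1,108.91 × 0.0597 = $66.20
State unemployment insurance (employee share): $1,108.91 × 0.005 = $5.54
SDI: $1,108.91 × 0.0076 = $8.43
Total deductions = $21.90 + $204.36 + $66.20 + $5.54 + $8.43 = $306.43
Net pay = $1,108.91 − $306.43 = $802.48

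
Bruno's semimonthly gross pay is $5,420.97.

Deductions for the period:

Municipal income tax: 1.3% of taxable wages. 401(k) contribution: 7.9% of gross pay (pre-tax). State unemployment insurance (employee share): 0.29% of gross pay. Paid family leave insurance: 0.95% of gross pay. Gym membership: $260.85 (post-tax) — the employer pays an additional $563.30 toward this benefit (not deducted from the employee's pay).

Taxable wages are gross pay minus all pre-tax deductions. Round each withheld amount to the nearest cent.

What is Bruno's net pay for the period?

401(k) contribution: $5,420.97 × 0.079 = $428.26
Taxable wages = $5,420.97 − $428.26 = $4,992.71
Municipal income tax: $4,992.71 × 0.013 = $64.91
State unemployment insurance (employee share): $5,420.97 × 0.0029 = $15.72
Paid family leave insurance: $5,420.97 × 0.0095 = $51.50
Gym membership: $260.85
(Employer's $563.30 toward gym membership is not withheld from the employee.)
Total deductions = $428.26 + $64.91 + $15.72 + $51.50 + $260.85 = $821.24
Net pay = $5,420.97 − $821.24 = $4,599.73

$4,599.73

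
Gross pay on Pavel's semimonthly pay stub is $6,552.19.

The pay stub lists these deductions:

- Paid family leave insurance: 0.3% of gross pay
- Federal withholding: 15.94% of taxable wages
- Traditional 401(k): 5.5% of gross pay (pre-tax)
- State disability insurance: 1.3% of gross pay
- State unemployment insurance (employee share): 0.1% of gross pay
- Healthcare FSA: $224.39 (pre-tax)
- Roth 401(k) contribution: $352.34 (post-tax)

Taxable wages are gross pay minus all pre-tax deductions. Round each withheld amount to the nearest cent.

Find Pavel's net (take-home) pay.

Traditional 401(k): $6,552.19 × 0.055 = $360.37
Healthcare FSA: $224.39
Pre-tax total = $360.37 + $224.39 = $584.76
Taxable wages = $6,552.19 − $584.76 = $5,967.43
Federal withholding: $5,967.43 × 0.1594 = $951.21
State unemployment insurance (employee share): $6,552.19 × 0.001 = $6.55
State disability insurance: $6,552.19 × 0.013 = $85.18
Paid family leave insurance: $6,552.19 × 0.003 = $19.66
Roth 401(k) contribution: $352.34
Total deductions = $360.37 + $224.39 + $951.21 + $6.55 + $85.18 + $19.66 + $352.34 = $1,999.70
Net pay = $6,552.19 − $1,999.70 = $4,552.49

$4,552.49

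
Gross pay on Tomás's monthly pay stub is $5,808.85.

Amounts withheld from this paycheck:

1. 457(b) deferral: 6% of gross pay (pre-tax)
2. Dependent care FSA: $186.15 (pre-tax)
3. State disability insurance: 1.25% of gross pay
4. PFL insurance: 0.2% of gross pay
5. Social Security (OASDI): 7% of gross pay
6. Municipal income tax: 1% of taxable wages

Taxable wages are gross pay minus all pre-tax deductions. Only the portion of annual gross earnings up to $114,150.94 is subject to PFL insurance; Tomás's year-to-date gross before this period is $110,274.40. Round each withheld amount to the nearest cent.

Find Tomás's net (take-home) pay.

$4,734.45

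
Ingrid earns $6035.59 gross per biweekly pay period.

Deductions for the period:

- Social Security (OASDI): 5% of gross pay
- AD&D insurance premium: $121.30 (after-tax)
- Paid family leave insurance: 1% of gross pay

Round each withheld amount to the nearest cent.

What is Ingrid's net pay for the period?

Paid family leave insurance: $6035.59 × 0.01 = $60.36
Social Security (OASDI): $6035.59 × 0.05 = $301.78
AD&D insurance premium: $121.30
Total deductions = $60.36 + $301.78 + $121.30 = $483.44
Net pay = $6035.59 − $483.44 = $5552.15

$5552.15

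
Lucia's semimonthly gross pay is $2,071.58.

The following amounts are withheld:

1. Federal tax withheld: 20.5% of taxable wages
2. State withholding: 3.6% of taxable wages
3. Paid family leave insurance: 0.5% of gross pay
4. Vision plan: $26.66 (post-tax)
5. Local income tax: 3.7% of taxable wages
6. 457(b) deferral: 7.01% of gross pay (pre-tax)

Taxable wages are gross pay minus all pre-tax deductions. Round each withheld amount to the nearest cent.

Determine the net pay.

$1,353.81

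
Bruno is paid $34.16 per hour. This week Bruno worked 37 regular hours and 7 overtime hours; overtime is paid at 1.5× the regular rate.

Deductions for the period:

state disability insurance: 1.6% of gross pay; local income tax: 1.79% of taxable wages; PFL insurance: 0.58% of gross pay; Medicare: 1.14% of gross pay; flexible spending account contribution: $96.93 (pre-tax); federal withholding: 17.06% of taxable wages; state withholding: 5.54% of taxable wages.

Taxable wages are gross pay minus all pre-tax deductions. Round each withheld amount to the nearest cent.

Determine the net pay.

Regular pay: 37 × $34.16 = $1,263.92
Overtime pay: 7 × $34.16 × 1.5 = $358.68
Gross pay = $1,263.92 + $358.68 = $1,622.60
Flexible spending account contribution: $96.93
Taxable wages = $1,622.60 − $96.93 = $1,525.67
State withholding: $1,525.67 × 0.0554 = $84.52
Local income tax: $1,525.67 × 0.0179 = $27.31
Federal withholding: $1,525.67 × 0.1706 = $260.28
PFL insurance: $1,622.60 × 0.0058 = $9.41
Medicare: $1,622.60 × 0.0114 = $18.50
State disability insurance: $1,622.60 × 0.016 = $25.96
Total deductions = $96.93 + $84.52 + $27.31 + $260.28 + $9.41 + $18.50 + $25.96 = $522.91
Net pay = $1,622.60 − $522.91 = $1,099.69

$1,099.69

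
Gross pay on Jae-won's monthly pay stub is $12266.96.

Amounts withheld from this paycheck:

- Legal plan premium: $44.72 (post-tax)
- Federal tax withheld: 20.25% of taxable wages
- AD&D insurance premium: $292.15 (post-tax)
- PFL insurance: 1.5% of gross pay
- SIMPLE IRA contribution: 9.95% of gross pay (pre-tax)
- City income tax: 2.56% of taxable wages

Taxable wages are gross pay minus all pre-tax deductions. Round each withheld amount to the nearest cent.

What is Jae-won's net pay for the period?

$8005.84

SIMPLE IRA contribution: $12266.96 × 0.0995 = $1220.56
Taxable wages = $12266.96 − $1220.56 = $11046.40
Federal tax withheld: $11046.40 × 0.2025 = $2236.90
City income tax: $11046.40 × 0.0256 = $282.79
PFL insurance: $12266.96 × 0.015 = $184.00
AD&D insurance premium: $292.15
Legal plan premium: $44.72
Total deductions = $1220.56 + $2236.90 + $282.79 + $184.00 + $292.15 + $44.72 = $4261.12
Net pay = $12266.96 − $4261.12 = $8005.84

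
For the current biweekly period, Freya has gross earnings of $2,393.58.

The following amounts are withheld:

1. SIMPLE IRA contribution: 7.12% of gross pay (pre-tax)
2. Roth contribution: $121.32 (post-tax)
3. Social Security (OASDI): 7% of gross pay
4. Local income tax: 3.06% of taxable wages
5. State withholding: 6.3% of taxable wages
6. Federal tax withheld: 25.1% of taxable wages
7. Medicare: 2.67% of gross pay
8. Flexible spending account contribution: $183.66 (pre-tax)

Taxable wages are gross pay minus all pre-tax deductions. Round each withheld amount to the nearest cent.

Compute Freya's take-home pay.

$983.91

SIMPLE IRA contribution: $2,393.58 × 0.0712 = $170.42
Flexible spending account contribution: $183.66
Pre-tax total = $170.42 + $183.66 = $354.08
Taxable wages = $2,393.58 − $354.08 = $2,039.50
Local income tax: $2,039.50 × 0.0306 = $62.41
State withholding: $2,039.50 × 0.063 = $128.49
Federal tax withheld: $2,039.50 × 0.251 = $511.91
Social Security (OASDI): $2,393.58 × 0.07 = $167.55
Medicare: $2,393.58 × 0.0267 = $63.91
Roth contribution: $121.32
Total deductions = $170.42 + $183.66 + $62.41 + $128.49 + $511.91 + $167.55 + $63.91 + $121.32 = $1,409.67
Net pay = $2,393.58 − $1,409.67 = $983.91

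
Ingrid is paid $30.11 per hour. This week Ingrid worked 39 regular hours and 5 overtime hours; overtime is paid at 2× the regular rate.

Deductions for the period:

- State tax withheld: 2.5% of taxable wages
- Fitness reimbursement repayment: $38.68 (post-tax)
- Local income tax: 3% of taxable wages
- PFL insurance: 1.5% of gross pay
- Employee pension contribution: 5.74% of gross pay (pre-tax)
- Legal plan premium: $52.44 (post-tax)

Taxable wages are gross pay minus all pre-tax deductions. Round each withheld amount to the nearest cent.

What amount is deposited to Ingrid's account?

$1200.96

Regular pay: 39 × $30.11 = $1174.29
Overtime pay: 5 × $30.11 × 2 = $301.10
Gross pay = $1174.29 + $301.10 = $1475.39
Employee pension contribution: $1475.39 × 0.0574 = $84.69
Taxable wages = $1475.39 − $84.69 = $1390.70
State tax withheld: $1390.70 × 0.025 = $34.77
Local income tax: $1390.70 × 0.03 = $41.72
PFL insurance: $1475.39 × 0.015 = $22.13
Fitness reimbursement repayment: $38.68
Legal plan premium: $52.44
Total deductions = $84.69 + $34.77 + $41.72 + $22.13 + $38.68 + $52.44 = $274.43
Net pay = $1475.39 − $274.43 = $1200.96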